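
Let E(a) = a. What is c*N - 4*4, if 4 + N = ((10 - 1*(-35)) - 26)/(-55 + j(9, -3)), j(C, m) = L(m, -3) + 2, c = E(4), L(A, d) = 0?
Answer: -1772/53 ≈ -33.434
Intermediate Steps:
c = 4
j(C, m) = 2 (j(C, m) = 0 + 2 = 2)
N = -231/53 (N = -4 + ((10 - 1*(-35)) - 26)/(-55 + 2) = -4 + ((10 + 35) - 26)/(-53) = -4 + (45 - 26)*(-1/53) = -4 + 19*(-1/53) = -4 - 19/53 = -231/53 ≈ -4.3585)
c*N - 4*4 = 4*(-231/53) - 4*4 = -924/53 - 16 = -1772/53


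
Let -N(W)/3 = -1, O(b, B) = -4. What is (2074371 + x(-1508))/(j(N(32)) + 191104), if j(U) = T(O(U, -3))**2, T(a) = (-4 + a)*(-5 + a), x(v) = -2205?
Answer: 1036083/98144 ≈ 10.557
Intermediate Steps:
T(a) = (-5 + a)*(-4 + a)
N(W) = 3 (N(W) = -3*(-1) = 3)
j(U) = 5184 (j(U) = (20 + (-4)**2 - 9*(-4))**2 = (20 + 16 + 36)**2 = 72**2 = 5184)
(2074371 + x(-1508))/(j(N(32)) + 191104) = (2074371 - 2205)/(5184 + 191104) = 2072166/196288 = 2072166*(1/196288) = 1036083/98144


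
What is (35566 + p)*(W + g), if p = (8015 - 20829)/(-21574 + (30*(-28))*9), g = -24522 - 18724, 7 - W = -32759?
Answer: -5429649527920/14567 ≈ -3.7274e+8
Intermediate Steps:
W = 32766 (W = 7 - 1*(-32759) = 7 + 32759 = 32766)
g = -43246
p = 6407/14567 (p = -12814/(-21574 - 840*9) = -12814/(-21574 - 7560) = -12814/(-29134) = -12814*(-1/29134) = 6407/14567 ≈ 0.43983)
(35566 + p)*(W + g) = (35566 + 6407/14567)*(32766 - 43246) = (518096329/14567)*(-10480) = -5429649527920/14567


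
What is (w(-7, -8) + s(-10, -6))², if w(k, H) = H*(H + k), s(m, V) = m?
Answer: 12100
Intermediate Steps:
(w(-7, -8) + s(-10, -6))² = (-8*(-8 - 7) - 10)² = (-8*(-15) - 10)² = (120 - 10)² = 110² = 12100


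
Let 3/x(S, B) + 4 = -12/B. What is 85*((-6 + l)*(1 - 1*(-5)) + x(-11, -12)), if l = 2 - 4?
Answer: -4165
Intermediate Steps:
l = -2
x(S, B) = 3/(-4 - 12/B)
85*((-6 + l)*(1 - 1*(-5)) + x(-11, -12)) = 85*((-6 - 2)*(1 - 1*(-5)) - 3*(-12)/(12 + 4*(-12))) = 85*(-8*(1 + 5) - 3*(-12)/(12 - 48)) = 85*(-8*6 - 3*(-12)/(-36)) = 85*(-48 - 3*(-12)*(-1/36)) = 85*(-48 - 1) = 85*(-49) = -4165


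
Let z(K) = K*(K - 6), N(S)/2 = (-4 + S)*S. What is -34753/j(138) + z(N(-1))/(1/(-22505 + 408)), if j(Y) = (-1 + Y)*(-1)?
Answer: -121056807/137 ≈ -8.8363e+5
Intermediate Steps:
j(Y) = 1 - Y
N(S) = 2*S*(-4 + S) (N(S) = 2*((-4 + S)*S) = 2*(S*(-4 + S)) = 2*S*(-4 + S))
z(K) = K*(-6 + K)
-34753/j(138) + z(N(-1))/(1/(-22505 + 408)) = -34753/(1 - 1*138) + ((2*(-1)*(-4 - 1))*(-6 + 2*(-1)*(-4 - 1)))/(1/(-22505 + 408)) = -34753/(1 - 138) + ((2*(-1)*(-5))*(-6 + 2*(-1)*(-5)))/(1/(-22097)) = -34753/(-137) + (10*(-6 + 10))/(-1/22097) = -34753*(-1/137) + (10*4)*(-22097) = 34753/137 + 40*(-22097) = 34753/137 - 883880 = -121056807/137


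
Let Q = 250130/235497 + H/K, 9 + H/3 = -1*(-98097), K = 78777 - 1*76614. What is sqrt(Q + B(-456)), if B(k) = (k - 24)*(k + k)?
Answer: sqrt(12624476056714752481482)/169793337 ≈ 661.74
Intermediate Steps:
K = 2163 (K = 78777 - 76614 = 2163)
H = 294264 (H = -27 + 3*(-1*(-98097)) = -27 + 3*98097 = -27 + 294291 = 294264)
Q = 23279773466/169793337 (Q = 250130/235497 + 294264/2163 = 250130*(1/235497) + 294264*(1/2163) = 250130/235497 + 98088/721 = 23279773466/169793337 ≈ 137.11)
B(k) = 2*k*(-24 + k) (B(k) = (-24 + k)*(2*k) = 2*k*(-24 + k))
sqrt(Q + B(-456)) = sqrt(23279773466/169793337 + 2*(-456)*(-24 - 456)) = sqrt(23279773466/169793337 + 2*(-456)*(-480)) = sqrt(23279773466/169793337 + 437760) = sqrt(74352010978586/169793337) = sqrt(12624476056714752481482)/169793337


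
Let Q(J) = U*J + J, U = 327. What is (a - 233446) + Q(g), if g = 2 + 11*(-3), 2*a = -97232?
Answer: -292230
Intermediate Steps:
a = -48616 (a = (½)*(-97232) = -48616)
g = -31 (g = 2 - 33 = -31)
Q(J) = 328*J (Q(J) = 327*J + J = 328*J)
(a - 233446) + Q(g) = (-48616 - 233446) + 328*(-31) = -282062 - 10168 = -292230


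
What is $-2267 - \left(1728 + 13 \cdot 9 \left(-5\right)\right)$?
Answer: $-3410$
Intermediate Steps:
$-2267 - \left(1728 + 13 \cdot 9 \left(-5\right)\right) = -2267 - \left(1728 + 117 \left(-5\right)\right) = -2267 - 1143 = -3410$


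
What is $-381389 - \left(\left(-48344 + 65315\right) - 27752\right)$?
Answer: $-370608$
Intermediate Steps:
$-381389 - \left(\left(-48344 + 65315\right) - 27752\right) = -381389 - \left(16971 - 27752\right) = -381389 - -10781 = -381389 + 10781 = -370608$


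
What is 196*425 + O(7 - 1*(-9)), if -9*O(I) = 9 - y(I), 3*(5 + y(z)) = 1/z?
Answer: 35984929/432 ≈ 83299.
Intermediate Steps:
y(z) = -5 + 1/(3*z) (y(z) = -5 + (1/z)/3 = -5 + 1/(3*z))
O(I) = -14/9 + 1/(27*I) (O(I) = -(9 - (-5 + 1/(3*I)))/9 = -(9 + (5 - 1/(3*I)))/9 = -(14 - 1/(3*I))/9 = -14/9 + 1/(27*I))
196*425 + O(7 - 1*(-9)) = 196*425 + (1 - 42*(7 - 1*(-9)))/(27*(7 - 1*(-9))) = 83300 + (1 - 42*(7 + 9))/(27*(7 + 9)) = 83300 + (1/27)*(1 - 42*16)/16 = 83300 + (1/27)*(1/16)*(1 - 672) = 83300 + (1/27)*(1/16)*(-671) = 83300 - 671/432 = 35984929/432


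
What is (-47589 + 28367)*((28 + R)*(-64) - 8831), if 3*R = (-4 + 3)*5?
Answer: 606434878/3 ≈ 2.0215e+8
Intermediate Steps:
R = -5/3 (R = ((-4 + 3)*5)/3 = (-1*5)/3 = (⅓)*(-5) = -5/3 ≈ -1.6667)
(-47589 + 28367)*((28 + R)*(-64) - 8831) = (-47589 + 28367)*((28 - 5/3)*(-64) - 8831) = -19222*((79/3)*(-64) - 8831) = -19222*(-5056/3 - 8831) = -19222*(-31549/3) = 606434878/3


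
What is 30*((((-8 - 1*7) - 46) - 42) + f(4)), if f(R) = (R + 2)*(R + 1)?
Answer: -2190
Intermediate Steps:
f(R) = (1 + R)*(2 + R) (f(R) = (2 + R)*(1 + R) = (1 + R)*(2 + R))
30*((((-8 - 1*7) - 46) - 42) + f(4)) = 30*((((-8 - 1*7) - 46) - 42) + (2 + 4² + 3*4)) = 30*((((-8 - 7) - 46) - 42) + (2 + 16 + 12)) = 30*(((-15 - 46) - 42) + 30) = 30*((-61 - 42) + 30) = 30*(-103 + 30) = 30*(-73) = -2190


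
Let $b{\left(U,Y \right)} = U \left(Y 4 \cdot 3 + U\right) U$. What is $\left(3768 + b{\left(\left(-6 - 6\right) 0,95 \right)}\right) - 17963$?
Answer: $-14195$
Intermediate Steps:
$b{\left(U,Y \right)} = U^{2} \left(U + 12 Y\right)$ ($b{\left(U,Y \right)} = U \left(4 Y 3 + U\right) U = U \left(12 Y + U\right) U = U \left(U + 12 Y\right) U = U^{2} \left(U + 12 Y\right)$)
$\left(3768 + b{\left(\left(-6 - 6\right) 0,95 \right)}\right) - 17963 = \left(3768 + \left(\left(-6 - 6\right) 0\right)^{2} \left(\left(-6 - 6\right) 0 + 12 \cdot 95\right)\right) - 17963 = \left(3768 + \left(\left(-12\right) 0\right)^{2} \left(\left(-12\right) 0 + 1140\right)\right) - 17963 = \left(3768 + 0^{2} \left(0 + 1140\right)\right) - 17963 = \left(3768 + 0 \cdot 1140\right) - 17963 = \left(3768 + 0\right) - 17963 = 3768 - 17963 = -14195$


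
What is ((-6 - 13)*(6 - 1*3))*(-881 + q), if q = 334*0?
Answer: 50217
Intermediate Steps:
q = 0
((-6 - 13)*(6 - 1*3))*(-881 + q) = ((-6 - 13)*(6 - 1*3))*(-881 + 0) = -19*(6 - 3)*(-881) = -19*3*(-881) = -57*(-881) = 50217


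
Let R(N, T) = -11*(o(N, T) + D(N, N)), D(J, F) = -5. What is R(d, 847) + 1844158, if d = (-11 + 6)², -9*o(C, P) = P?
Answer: 16607234/9 ≈ 1.8452e+6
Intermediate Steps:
o(C, P) = -P/9
d = 25 (d = (-5)² = 25)
R(N, T) = 55 + 11*T/9 (R(N, T) = -11*(-T/9 - 5) = -11*(-5 - T/9) = 55 + 11*T/9)
R(d, 847) + 1844158 = (55 + (11/9)*847) + 1844158 = (55 + 9317/9) + 1844158 = 9812/9 + 1844158 = 16607234/9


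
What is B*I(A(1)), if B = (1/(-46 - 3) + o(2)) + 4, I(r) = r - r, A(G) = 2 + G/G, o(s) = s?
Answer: 0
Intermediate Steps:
A(G) = 3 (A(G) = 2 + 1 = 3)
I(r) = 0
B = 293/49 (B = (1/(-46 - 3) + 2) + 4 = (1/(-49) + 2) + 4 = (-1/49 + 2) + 4 = 97/49 + 4 = 293/49 ≈ 5.9796)
B*I(A(1)) = (293/49)*0 = 0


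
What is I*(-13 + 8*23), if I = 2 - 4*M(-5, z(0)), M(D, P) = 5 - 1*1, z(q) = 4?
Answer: -2394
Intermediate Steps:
M(D, P) = 4 (M(D, P) = 5 - 1 = 4)
I = -14 (I = 2 - 4*4 = 2 - 16 = -14)
I*(-13 + 8*23) = -14*(-13 + 8*23) = -14*(-13 + 184) = -14*171 = -2394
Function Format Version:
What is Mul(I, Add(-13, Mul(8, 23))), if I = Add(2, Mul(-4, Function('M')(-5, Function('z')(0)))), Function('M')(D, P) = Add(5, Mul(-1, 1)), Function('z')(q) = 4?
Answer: -2394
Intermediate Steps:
Function('M')(D, P) = 4 (Function('M')(D, P) = Add(5, -1) = 4)
I = -14 (I = Add(2, Mul(-4, 4)) = Add(2, -16) = -14)
Mul(I, Add(-13, Mul(8, 23))) = Mul(-14, Add(-13, Mul(8, 23))) = Mul(-14, Add(-13, 184)) = Mul(-14, 171) = -2394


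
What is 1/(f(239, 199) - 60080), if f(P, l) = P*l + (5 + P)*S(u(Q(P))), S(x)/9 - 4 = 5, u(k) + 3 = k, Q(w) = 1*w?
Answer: 1/7245 ≈ 0.00013803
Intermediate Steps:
Q(w) = w
u(k) = -3 + k
S(x) = 81 (S(x) = 36 + 9*5 = 36 + 45 = 81)
f(P, l) = 405 + 81*P + P*l (f(P, l) = P*l + (5 + P)*81 = P*l + (405 + 81*P) = 405 + 81*P + P*l)
1/(f(239, 199) - 60080) = 1/((405 + 81*239 + 239*199) - 60080) = 1/((405 + 19359 + 47561) - 60080) = 1/(67325 - 60080) = 1/7245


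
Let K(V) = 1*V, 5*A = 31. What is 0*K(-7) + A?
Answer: 31/5 ≈ 6.2000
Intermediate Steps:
A = 31/5 (A = (⅕)*31 = 31/5 ≈ 6.2000)
K(V) = V
0*K(-7) + A = 0*(-7) + 31/5 = 0 + 31/5 = 31/5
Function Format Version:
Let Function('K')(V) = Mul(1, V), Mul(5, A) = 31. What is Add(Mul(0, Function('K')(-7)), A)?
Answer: Rational(31, 5) ≈ 6.2000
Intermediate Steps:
A = Rational(31, 5) (A = Mul(Rational(1, 5), 31) = Rational(31, 5) ≈ 6.2000)
Function('K')(V) = V
Add(Mul(0, Function('K')(-7)), A) = Add(Mul(0, -7), Rational(31, 5)) = Add(0, Rational(31, 5)) = Rational(31, 5)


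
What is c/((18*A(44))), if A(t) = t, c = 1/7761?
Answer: 1/6146712 ≈ 1.6269e-7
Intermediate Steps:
c = 1/7761 ≈ 0.00012885
c/((18*A(44))) = 1/(7761*((18*44))) = (1/7761)/792 = (1/7761)*(1/792) = 1/6146712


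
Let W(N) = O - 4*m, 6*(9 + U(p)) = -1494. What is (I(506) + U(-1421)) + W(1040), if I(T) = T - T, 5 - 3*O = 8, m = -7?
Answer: -231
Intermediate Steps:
O = -1 (O = 5/3 - ⅓*8 = 5/3 - 8/3 = -1)
I(T) = 0
U(p) = -258 (U(p) = -9 + (⅙)*(-1494) = -9 - 249 = -258)
W(N) = 27 (W(N) = -1 - 4*(-7) = -1 + 28 = 27)
(I(506) + U(-1421)) + W(1040) = (0 - 258) + 27 = -258 + 27 = -231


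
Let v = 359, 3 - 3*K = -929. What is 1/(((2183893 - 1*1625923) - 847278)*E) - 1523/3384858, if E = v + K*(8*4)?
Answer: -2269247961043/5043385677142644 ≈ -0.00044995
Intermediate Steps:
K = 932/3 (K = 1 - ⅓*(-929) = 1 + 929/3 = 932/3 ≈ 310.67)
E = 30901/3 (E = 359 + 932*(8*4)/3 = 359 + (932/3)*32 = 359 + 29824/3 = 30901/3 ≈ 10300.)
1/(((2183893 - 1*1625923) - 847278)*E) - 1523/3384858 = 1/(((2183893 - 1*1625923) - 847278)*(30901/3)) - 1523/3384858 = (3/30901)/((2183893 - 1625923) - 847278) - 1523*1/3384858 = (3/30901)/(557970 - 847278) - 1523/3384858 = (3/30901)/(-289308) - 1523/3384858 = -1/289308*3/30901 - 1523/3384858 = -1/2979968836 - 1523/3384858 = -2269247961043/5043385677142644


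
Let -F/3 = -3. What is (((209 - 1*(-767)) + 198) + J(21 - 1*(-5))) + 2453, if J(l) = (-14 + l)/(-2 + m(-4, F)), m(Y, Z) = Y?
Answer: 3625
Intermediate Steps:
F = 9 (F = -3*(-3) = 9)
J(l) = 7/3 - l/6 (J(l) = (-14 + l)/(-2 - 4) = (-14 + l)/(-6) = (-14 + l)*(-⅙) = 7/3 - l/6)
(((209 - 1*(-767)) + 198) + J(21 - 1*(-5))) + 2453 = (((209 - 1*(-767)) + 198) + (7/3 - (21 - 1*(-5))/6)) + 2453 = (((209 + 767) + 198) + (7/3 - (21 + 5)/6)) + 2453 = ((976 + 198) + (7/3 - ⅙*26)) + 2453 = (1174 + (7/3 - 13/3)) + 2453 = (1174 - 2) + 2453 = 1172 + 2453 = 3625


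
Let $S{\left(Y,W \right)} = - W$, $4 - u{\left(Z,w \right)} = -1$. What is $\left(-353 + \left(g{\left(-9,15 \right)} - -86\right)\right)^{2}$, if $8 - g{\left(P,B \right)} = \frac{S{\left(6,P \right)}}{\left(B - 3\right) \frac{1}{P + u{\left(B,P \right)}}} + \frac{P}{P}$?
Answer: $66049$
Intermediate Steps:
$u{\left(Z,w \right)} = 5$ ($u{\left(Z,w \right)} = 4 - -1 = 4 + 1 = 5$)
$g{\left(P,B \right)} = 7 + \frac{P \left(5 + P\right)}{-3 + B}$ ($g{\left(P,B \right)} = 8 - \left(\frac{\left(-1\right) P}{\left(B - 3\right) \frac{1}{P + 5}} + \frac{P}{P}\right) = 8 - \left(\frac{\left(-1\right) P}{\left(-3 + B\right) \frac{1}{5 + P}} + 1\right) = 8 - \left(\frac{\left(-1\right) P}{\frac{1}{5 + P} \left(-3 + B\right)} + 1\right) = 8 - \left(- P \frac{5 + P}{-3 + B} + 1\right) = 8 - \left(- \frac{P \left(5 + P\right)}{-3 + B} + 1\right) = 8 - \left(1 - \frac{P \left(5 + P\right)}{-3 + B}\right) = 8 + \left(-1 + \frac{P \left(5 + P\right)}{-3 + B}\right) = 7 + \frac{P \left(5 + P\right)}{-3 + B}$)
$\left(-353 + \left(g{\left(-9,15 \right)} - -86\right)\right)^{2} = \left(-353 + \left(\frac{-21 + \left(-9\right)^{2} + 5 \left(-9\right) + 7 \cdot 15}{-3 + 15} - -86\right)\right)^{2} = \left(-353 + \left(\frac{-21 + 81 - 45 + 105}{12} + 86\right)\right)^{2} = \left(-353 + \left(\frac{1}{12} \cdot 120 + 86\right)\right)^{2} = \left(-353 + \left(10 + 86\right)\right)^{2} = \left(-353 + 96\right)^{2} = \left(-257\right)^{2} = 66049$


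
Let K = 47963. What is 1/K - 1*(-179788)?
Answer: 8623171845/47963 ≈ 1.7979e+5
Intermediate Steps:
1/K - 1*(-179788) = 1/47963 - 1*(-179788) = 1/47963 + 179788 = 8623171845/47963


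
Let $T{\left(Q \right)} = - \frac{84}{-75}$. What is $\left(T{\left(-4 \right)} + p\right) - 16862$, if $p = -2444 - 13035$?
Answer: $- \frac{808497}{25} \approx -32340.0$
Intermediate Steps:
$T{\left(Q \right)} = \frac{28}{25}$ ($T{\left(Q \right)} = \left(-84\right) \left(- \frac{1}{75}\right) = \frac{28}{25}$)
$p = -15479$ ($p = -2444 - 13035 = -15479$)
$\left(T{\left(-4 \right)} + p\right) - 16862 = \left(\frac{28}{25} - 15479\right) - 16862 = - \frac{386947}{25} - 16862 = - \frac{808497}{25}$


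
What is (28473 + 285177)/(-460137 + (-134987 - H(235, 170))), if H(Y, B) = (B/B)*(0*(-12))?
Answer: -156825/297562 ≈ -0.52703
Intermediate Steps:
H(Y, B) = 0 (H(Y, B) = 1*0 = 0)
(28473 + 285177)/(-460137 + (-134987 - H(235, 170))) = (28473 + 285177)/(-460137 + (-134987 - 1*0)) = 313650/(-460137 + (-134987 + 0)) = 313650/(-460137 - 134987) = 313650/(-595124) = 313650*(-1/595124) = -156825/297562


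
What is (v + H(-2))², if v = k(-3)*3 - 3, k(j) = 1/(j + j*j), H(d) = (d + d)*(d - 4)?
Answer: 1849/4 ≈ 462.25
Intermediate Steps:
H(d) = 2*d*(-4 + d) (H(d) = (2*d)*(-4 + d) = 2*d*(-4 + d))
k(j) = 1/(j + j²)
v = -5/2 (v = (1/((-3)*(1 - 3)))*3 - 3 = -⅓/(-2)*3 - 3 = -⅓*(-½)*3 - 3 = (⅙)*3 - 3 = ½ - 3 = -5/2 ≈ -2.5000)
(v + H(-2))² = (-5/2 + 2*(-2)*(-4 - 2))² = (-5/2 + 2*(-2)*(-6))² = (-5/2 + 24)² = (43/2)² = 1849/4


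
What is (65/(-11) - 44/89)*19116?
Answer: -119838204/979 ≈ -1.2241e+5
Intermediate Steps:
(65/(-11) - 44/89)*19116 = (65*(-1/11) - 44*1/89)*19116 = (-65/11 - 44/89)*19116 = -6269/979*19116 = -119838204/979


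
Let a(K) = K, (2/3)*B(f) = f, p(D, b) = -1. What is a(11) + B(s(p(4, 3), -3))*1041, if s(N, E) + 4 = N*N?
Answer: -9347/2 ≈ -4673.5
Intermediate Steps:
s(N, E) = -4 + N**2 (s(N, E) = -4 + N*N = -4 + N**2)
B(f) = 3*f/2
a(11) + B(s(p(4, 3), -3))*1041 = 11 + (3*(-4 + (-1)**2)/2)*1041 = 11 + (3*(-4 + 1)/2)*1041 = 11 + ((3/2)*(-3))*1041 = 11 - 9/2*1041 = 11 - 9369/2 = -9347/2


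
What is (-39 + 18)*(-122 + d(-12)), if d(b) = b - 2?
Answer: 2856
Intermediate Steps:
d(b) = -2 + b
(-39 + 18)*(-122 + d(-12)) = (-39 + 18)*(-122 + (-2 - 12)) = -21*(-122 - 14) = -21*(-136) = 2856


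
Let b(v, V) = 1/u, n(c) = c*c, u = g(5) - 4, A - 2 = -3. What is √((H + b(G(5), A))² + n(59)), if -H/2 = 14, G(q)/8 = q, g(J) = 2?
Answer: √17173/2 ≈ 65.523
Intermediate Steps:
A = -1 (A = 2 - 3 = -1)
G(q) = 8*q
u = -2 (u = 2 - 4 = -2)
n(c) = c²
b(v, V) = -½ (b(v, V) = 1/(-2) = -½)
H = -28 (H = -2*14 = -28)
√((H + b(G(5), A))² + n(59)) = √((-28 - ½)² + 59²) = √((-57/2)² + 3481) = √(3249/4 + 3481) = √(17173/4) = √17173/2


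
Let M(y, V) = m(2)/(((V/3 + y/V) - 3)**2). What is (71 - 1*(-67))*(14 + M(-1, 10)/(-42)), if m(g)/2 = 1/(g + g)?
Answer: 652326/343 ≈ 1901.8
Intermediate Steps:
m(g) = 1/g (m(g) = 2/(g + g) = 2/((2*g)) = 2*(1/(2*g)) = 1/g)
M(y, V) = 1/(2*(-3 + V/3 + y/V)**2) (M(y, V) = 1/(2*(((V/3 + y/V) - 3)**2)) = 1/(2*((-3 + V/3 + y/V)**2)) = 1/(2*(-3 + V/3 + y/V)**2))
(71 - 1*(-67))*(14 + M(-1, 10)/(-42)) = (71 - 1*(-67))*(14 + ((9/2)*10**2/(10**2 - 9*10 + 3*(-1))**2)/(-42)) = (71 + 67)*(14 + ((9/2)*100/(100 - 90 - 3)**2)*(-1/42)) = 138*(14 + ((9/2)*100/7**2)*(-1/42)) = 138*(14 + ((9/2)*100*(1/49))*(-1/42)) = 138*(14 + (450/49)*(-1/42)) = 138*(14 - 75/343) = 138*(4727/343) = 652326/343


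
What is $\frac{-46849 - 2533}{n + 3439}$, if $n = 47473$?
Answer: $- \frac{24691}{25456} \approx -0.96995$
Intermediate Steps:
$\frac{-46849 - 2533}{n + 3439} = \frac{-46849 - 2533}{47473 + 3439} = - \frac{49382}{50912} = \left(-49382\right) \frac{1}{50912} = - \frac{24691}{25456}$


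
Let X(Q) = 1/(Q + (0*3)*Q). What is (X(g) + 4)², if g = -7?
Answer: 729/49 ≈ 14.878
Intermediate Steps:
X(Q) = 1/Q (X(Q) = 1/(Q + 0*Q) = 1/(Q + 0) = 1/Q)
(X(g) + 4)² = (1/(-7) + 4)² = (-⅐ + 4)² = (27/7)² = 729/49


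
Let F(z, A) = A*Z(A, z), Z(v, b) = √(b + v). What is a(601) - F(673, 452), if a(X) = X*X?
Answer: 361201 - 6780*√5 ≈ 3.4604e+5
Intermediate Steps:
F(z, A) = A*√(A + z) (F(z, A) = A*√(z + A) = A*√(A + z))
a(X) = X²
a(601) - F(673, 452) = 601² - 452*√(452 + 673) = 361201 - 452*√1125 = 361201 - 452*15*√5 = 361201 - 6780*√5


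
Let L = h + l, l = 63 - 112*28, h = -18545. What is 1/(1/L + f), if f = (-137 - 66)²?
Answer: 21618/890856161 ≈ 2.4267e-5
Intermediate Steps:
l = -3073 (l = 63 - 3136 = -3073)
f = 41209 (f = (-203)² = 41209)
L = -21618 (L = -18545 - 3073 = -21618)
1/(1/L + f) = 1/(1/(-21618) + 41209) = 1/(-1/21618 + 41209) = 1/(890856161/21618) = 21618/890856161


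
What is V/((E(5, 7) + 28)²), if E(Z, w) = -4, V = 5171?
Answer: 5171/576 ≈ 8.9774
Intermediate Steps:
V/((E(5, 7) + 28)²) = 5171/((-4 + 28)²) = 5171/(24²) = 5171/576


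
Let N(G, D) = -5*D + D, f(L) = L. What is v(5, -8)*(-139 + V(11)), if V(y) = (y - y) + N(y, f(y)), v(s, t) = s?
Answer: -915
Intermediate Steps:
N(G, D) = -4*D
V(y) = -4*y (V(y) = (y - y) - 4*y = 0 - 4*y = -4*y)
v(5, -8)*(-139 + V(11)) = 5*(-139 - 4*11) = 5*(-139 - 44) = 5*(-183) = -915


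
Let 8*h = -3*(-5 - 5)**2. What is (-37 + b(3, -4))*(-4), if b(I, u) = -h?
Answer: -2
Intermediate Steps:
h = -75/2 (h = (-3*(-5 - 5)**2)/8 = (-3*(-10)**2)/8 = (-3*100)/8 = (1/8)*(-300) = -75/2 ≈ -37.500)
b(I, u) = 75/2 (b(I, u) = -1*(-75/2) = 75/2)
(-37 + b(3, -4))*(-4) = (-37 + 75/2)*(-4) = (1/2)*(-4) = -2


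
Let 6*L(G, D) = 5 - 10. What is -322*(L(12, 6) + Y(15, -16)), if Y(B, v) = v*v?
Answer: -246491/3 ≈ -82164.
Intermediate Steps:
L(G, D) = -⅚ (L(G, D) = (5 - 10)/6 = (⅙)*(-5) = -⅚)
Y(B, v) = v²
-322*(L(12, 6) + Y(15, -16)) = -322*(-⅚ + (-16)²) = -322*(-⅚ + 256) = -322*1531/6 = -246491/3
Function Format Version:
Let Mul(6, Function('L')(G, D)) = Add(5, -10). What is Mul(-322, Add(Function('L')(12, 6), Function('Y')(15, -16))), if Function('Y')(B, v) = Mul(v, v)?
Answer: Rational(-246491, 3) ≈ -82164.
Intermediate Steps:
Function('L')(G, D) = Rational(-5, 6) (Function('L')(G, D) = Mul(Rational(1, 6), Add(5, -10)) = Mul(Rational(1, 6), -5) = Rational(-5, 6))
Function('Y')(B, v) = Pow(v, 2)
Mul(-322, Add(Function('L')(12, 6), Function('Y')(15, -16))) = Mul(-322, Add(Rational(-5, 6), Pow(-16, 2))) = Mul(-322, Add(Rational(-5, 6), 256)) = Mul(-322, Rational(1531, 6)) = Rational(-246491, 3)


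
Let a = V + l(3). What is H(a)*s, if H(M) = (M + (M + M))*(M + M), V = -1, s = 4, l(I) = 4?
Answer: 216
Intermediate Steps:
a = 3 (a = -1 + 4 = 3)
H(M) = 6*M² (H(M) = (M + 2*M)*(2*M) = (3*M)*(2*M) = 6*M²)
H(a)*s = (6*3²)*4 = (6*9)*4 = 54*4 = 216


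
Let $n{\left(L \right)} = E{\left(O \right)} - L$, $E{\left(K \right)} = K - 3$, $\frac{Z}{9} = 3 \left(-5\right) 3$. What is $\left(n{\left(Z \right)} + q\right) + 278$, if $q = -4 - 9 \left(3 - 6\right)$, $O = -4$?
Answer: $699$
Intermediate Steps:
$Z = -405$ ($Z = 9 \cdot 3 \left(-5\right) 3 = 9 \left(\left(-15\right) 3\right) = 9 \left(-45\right) = -405$)
$q = 23$ ($q = -4 - 9 \left(3 - 6\right) = -4 - -27 = -4 + 27 = 23$)
$E{\left(K \right)} = -3 + K$
$n{\left(L \right)} = -7 - L$ ($n{\left(L \right)} = \left(-3 - 4\right) - L = -7 - L$)
$\left(n{\left(Z \right)} + q\right) + 278 = \left(\left(-7 - -405\right) + 23\right) + 278 = \left(\left(-7 + 405\right) + 23\right) + 278 = \left(398 + 23\right) + 278 = 421 + 278 = 699$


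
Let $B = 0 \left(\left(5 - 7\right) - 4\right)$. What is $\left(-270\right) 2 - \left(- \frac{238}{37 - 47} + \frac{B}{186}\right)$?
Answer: $- \frac{2819}{5} \approx -563.8$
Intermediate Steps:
$B = 0$ ($B = 0 \left(\left(5 - 7\right) - 4\right) = 0 \left(-2 - 4\right) = 0 \left(-6\right) = 0$)
$\left(-270\right) 2 - \left(- \frac{238}{37 - 47} + \frac{B}{186}\right) = \left(-270\right) 2 - \left(- \frac{238}{37 - 47} + \frac{0}{186}\right) = -540 - \left(- \frac{238}{37 - 47} + 0 \cdot \frac{1}{186}\right) = -540 - \left(- \frac{238}{-10} + 0\right) = -540 - \left(\left(-238\right) \left(- \frac{1}{10}\right) + 0\right) = -540 - \left(\frac{119}{5} + 0\right) = -540 - \frac{119}{5} = - \frac{2819}{5}$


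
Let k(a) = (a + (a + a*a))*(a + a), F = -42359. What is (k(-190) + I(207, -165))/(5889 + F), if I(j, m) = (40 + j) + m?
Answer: 969537/2605 ≈ 372.18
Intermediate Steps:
k(a) = 2*a*(a**2 + 2*a) (k(a) = (a + (a + a**2))*(2*a) = (a**2 + 2*a)*(2*a) = 2*a*(a**2 + 2*a))
I(j, m) = 40 + j + m
(k(-190) + I(207, -165))/(5889 + F) = (2*(-190)**2*(2 - 190) + (40 + 207 - 165))/(5889 - 42359) = (2*36100*(-188) + 82)/(-36470) = (-13573600 + 82)*(-1/36470) = -13573518*(-1/36470) = 969537/2605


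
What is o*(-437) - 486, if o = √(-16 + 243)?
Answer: -486 - 437*√227 ≈ -7070.1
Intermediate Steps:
o = √227 ≈ 15.067
o*(-437) - 486 = √227*(-437) - 486 = -437*√227 - 486 = -486 - 437*√227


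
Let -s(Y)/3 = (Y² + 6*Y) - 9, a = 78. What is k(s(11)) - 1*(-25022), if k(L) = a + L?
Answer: 24566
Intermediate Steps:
s(Y) = 27 - 18*Y - 3*Y² (s(Y) = -3*((Y² + 6*Y) - 9) = -3*(-9 + Y² + 6*Y) = 27 - 18*Y - 3*Y²)
k(L) = 78 + L
k(s(11)) - 1*(-25022) = (78 + (27 - 18*11 - 3*11²)) - 1*(-25022) = (78 + (27 - 198 - 3*121)) + 25022 = (78 + (27 - 198 - 363)) + 25022 = (78 - 534) + 25022 = -456 + 25022 = 24566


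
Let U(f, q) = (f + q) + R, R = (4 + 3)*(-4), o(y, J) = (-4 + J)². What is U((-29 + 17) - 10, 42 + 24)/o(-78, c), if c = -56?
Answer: 1/225 ≈ 0.0044444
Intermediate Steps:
R = -28 (R = 7*(-4) = -28)
U(f, q) = -28 + f + q (U(f, q) = (f + q) - 28 = -28 + f + q)
U((-29 + 17) - 10, 42 + 24)/o(-78, c) = (-28 + ((-29 + 17) - 10) + (42 + 24))/((-4 - 56)²) = (-28 + (-12 - 10) + 66)/((-60)²) = (-28 - 22 + 66)/3600 = 16*(1/3600) = 1/225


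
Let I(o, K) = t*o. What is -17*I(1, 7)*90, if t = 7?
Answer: -10710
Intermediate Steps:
I(o, K) = 7*o
-17*I(1, 7)*90 = -119*90 = -10710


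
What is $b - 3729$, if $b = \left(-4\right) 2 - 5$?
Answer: $-3742$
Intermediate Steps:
$b = -13$ ($b = -8 - 5 = -13$)
$b - 3729 = -13 - 3729 = -3742$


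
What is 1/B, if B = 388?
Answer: 1/388 ≈ 0.0025773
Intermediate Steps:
1/B = 1/388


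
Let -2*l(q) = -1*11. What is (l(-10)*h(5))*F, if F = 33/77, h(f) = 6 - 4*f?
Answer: -33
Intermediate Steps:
F = 3/7 (F = 33*(1/77) = 3/7 ≈ 0.42857)
l(q) = 11/2 (l(q) = -(-1)*11/2 = -½*(-11) = 11/2)
(l(-10)*h(5))*F = (11*(6 - 4*5)/2)*(3/7) = (11*(6 - 20)/2)*(3/7) = ((11/2)*(-14))*(3/7) = -77*3/7 = -33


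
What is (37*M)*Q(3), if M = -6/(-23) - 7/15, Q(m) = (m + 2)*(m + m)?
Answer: -5254/23 ≈ -228.43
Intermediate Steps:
Q(m) = 2*m*(2 + m) (Q(m) = (2 + m)*(2*m) = 2*m*(2 + m))
M = -71/345 (M = -6*(-1/23) - 7*1/15 = 6/23 - 7/15 = -71/345 ≈ -0.20580)
(37*M)*Q(3) = (37*(-71/345))*(2*3*(2 + 3)) = -5254*3*5/345 = -2627/345*30 = -5254/23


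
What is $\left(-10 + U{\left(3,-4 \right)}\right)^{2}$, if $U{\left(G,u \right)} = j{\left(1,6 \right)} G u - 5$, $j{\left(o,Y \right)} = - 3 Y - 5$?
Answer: $68121$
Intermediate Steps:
$j{\left(o,Y \right)} = -5 - 3 Y$
$U{\left(G,u \right)} = -5 - 23 G u$ ($U{\left(G,u \right)} = \left(-5 - 18\right) G u - 5 = - 23 G u - 5 = -5 - 23 G u$)
$\left(-10 + U{\left(3,-4 \right)}\right)^{2} = \left(-10 - \left(5 + 69 \left(-4\right)\right)\right)^{2} = \left(-10 + \left(-5 + 276\right)\right)^{2} = \left(-10 + 271\right)^{2} = 261^{2} = 68121$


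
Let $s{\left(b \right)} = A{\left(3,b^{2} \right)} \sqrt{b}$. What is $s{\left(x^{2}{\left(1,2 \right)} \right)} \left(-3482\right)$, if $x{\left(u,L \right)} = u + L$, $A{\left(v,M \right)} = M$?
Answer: $-846126$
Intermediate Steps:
$x{\left(u,L \right)} = L + u$
$s{\left(b \right)} = b^{\frac{5}{2}}$ ($s{\left(b \right)} = b^{2} \sqrt{b} = b^{\frac{5}{2}}$)
$s{\left(x^{2}{\left(1,2 \right)} \right)} \left(-3482\right) = \left(\left(2 + 1\right)^{2}\right)^{\frac{5}{2}} \left(-3482\right) = \left(3^{2}\right)^{\frac{5}{2}} \left(-3482\right) = 9^{\frac{5}{2}} \left(-3482\right) = 243 \left(-3482\right) = -846126$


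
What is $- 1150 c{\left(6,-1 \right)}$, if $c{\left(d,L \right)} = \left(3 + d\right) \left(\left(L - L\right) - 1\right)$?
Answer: $10350$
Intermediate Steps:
$c{\left(d,L \right)} = -3 - d$ ($c{\left(d,L \right)} = \left(3 + d\right) \left(0 - 1\right) = \left(3 + d\right) \left(-1\right) = -3 - d$)
$- 1150 c{\left(6,-1 \right)} = - 1150 \left(-3 - 6\right) = \left(-1150\right) \left(-9\right) = 10350$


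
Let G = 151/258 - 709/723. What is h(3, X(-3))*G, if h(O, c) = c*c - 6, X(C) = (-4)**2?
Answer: -3072875/31089 ≈ -98.841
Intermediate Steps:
X(C) = 16
h(O, c) = -6 + c**2 (h(O, c) = c**2 - 6 = -6 + c**2)
G = -24583/62178 (G = 151*(1/258) - 709*1/723 = 151/258 - 709/723 = -24583/62178 ≈ -0.39536)
h(3, X(-3))*G = (-6 + 16**2)*(-24583/62178) = (-6 + 256)*(-24583/62178) = 250*(-24583/62178) = -3072875/31089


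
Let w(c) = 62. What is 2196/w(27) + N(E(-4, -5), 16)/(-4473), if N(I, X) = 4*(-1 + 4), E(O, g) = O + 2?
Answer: 1636994/46221 ≈ 35.417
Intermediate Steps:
E(O, g) = 2 + O
N(I, X) = 12 (N(I, X) = 4*3 = 12)
2196/w(27) + N(E(-4, -5), 16)/(-4473) = 2196/62 + 12/(-4473) = 2196*(1/62) + 12*(-1/4473) = 1098/31 - 4/1491 = 1636994/46221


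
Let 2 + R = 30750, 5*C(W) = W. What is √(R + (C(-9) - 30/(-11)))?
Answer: √93015505/55 ≈ 175.35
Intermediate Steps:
C(W) = W/5
R = 30748 (R = -2 + 30750 = 30748)
√(R + (C(-9) - 30/(-11))) = √(30748 + ((⅕)*(-9) - 30/(-11))) = √(30748 + (-9/5 - 1/11*(-30))) = √(30748 + (-9/5 + 30/11)) = √(30748 + 51/55) = √(1691191/55) = √93015505/55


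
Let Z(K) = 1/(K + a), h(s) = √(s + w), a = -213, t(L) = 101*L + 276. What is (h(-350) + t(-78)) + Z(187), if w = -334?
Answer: -197653/26 + 6*I*√19 ≈ -7602.0 + 26.153*I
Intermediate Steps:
t(L) = 276 + 101*L
h(s) = √(-334 + s) (h(s) = √(s - 334) = √(-334 + s))
Z(K) = 1/(-213 + K) (Z(K) = 1/(K - 213) = 1/(-213 + K))
(h(-350) + t(-78)) + Z(187) = (√(-334 - 350) + (276 + 101*(-78))) + 1/(-213 + 187) = (√(-684) + (276 - 7878)) + 1/(-26) = (6*I*√19 - 7602) - 1/26 = (-7602 + 6*I*√19) - 1/26 = -197653/26 + 6*I*√19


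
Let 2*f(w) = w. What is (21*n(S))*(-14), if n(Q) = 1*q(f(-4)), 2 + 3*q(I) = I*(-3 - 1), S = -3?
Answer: -588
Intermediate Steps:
f(w) = w/2
q(I) = -⅔ - 4*I/3 (q(I) = -⅔ + (I*(-3 - 1))/3 = -⅔ + (I*(-4))/3 = -⅔ + (-4*I)/3 = -⅔ - 4*I/3)
n(Q) = 2 (n(Q) = 1*(-⅔ - 2*(-4)/3) = 1*(-⅔ - 4/3*(-2)) = 1*(-⅔ + 8/3) = 1*2 = 2)
(21*n(S))*(-14) = (21*2)*(-14) = 42*(-14) = -588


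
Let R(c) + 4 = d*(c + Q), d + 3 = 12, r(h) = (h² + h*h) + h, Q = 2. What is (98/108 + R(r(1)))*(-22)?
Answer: -24893/27 ≈ -921.96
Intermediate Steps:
r(h) = h + 2*h² (r(h) = (h² + h²) + h = 2*h² + h = h + 2*h²)
d = 9 (d = -3 + 12 = 9)
R(c) = 14 + 9*c (R(c) = -4 + 9*(c + 2) = -4 + 9*(2 + c) = -4 + (18 + 9*c) = 14 + 9*c)
(98/108 + R(r(1)))*(-22) = (98/108 + (14 + 9*(1*(1 + 2*1))))*(-22) = (98*(1/108) + (14 + 9*(1*(1 + 2))))*(-22) = (49/54 + (14 + 9*(1*3)))*(-22) = (49/54 + (14 + 9*3))*(-22) = (49/54 + (14 + 27))*(-22) = (49/54 + 41)*(-22) = (2263/54)*(-22) = -24893/27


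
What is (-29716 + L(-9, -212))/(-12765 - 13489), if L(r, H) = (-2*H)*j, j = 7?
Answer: 13374/13127 ≈ 1.0188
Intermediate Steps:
L(r, H) = -14*H (L(r, H) = -2*H*7 = -14*H)
(-29716 + L(-9, -212))/(-12765 - 13489) = (-29716 - 14*(-212))/(-12765 - 13489) = (-29716 + 2968)/(-26254) = -26748*(-1/26254) = 13374/13127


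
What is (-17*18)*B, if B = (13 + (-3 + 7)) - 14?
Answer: -918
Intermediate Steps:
B = 3 (B = (13 + 4) - 14 = 17 - 14 = 3)
(-17*18)*B = -17*18*3 = -306*3 = -918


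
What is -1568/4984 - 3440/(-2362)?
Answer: 120012/105109 ≈ 1.1418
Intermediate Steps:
-1568/4984 - 3440/(-2362) = -1568*1/4984 - 3440*(-1/2362) = -28/89 + 1720/1181 = 120012/105109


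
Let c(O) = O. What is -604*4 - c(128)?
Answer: -2544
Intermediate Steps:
-604*4 - c(128) = -604*4 - 1*128 = -2416 - 128 = -2544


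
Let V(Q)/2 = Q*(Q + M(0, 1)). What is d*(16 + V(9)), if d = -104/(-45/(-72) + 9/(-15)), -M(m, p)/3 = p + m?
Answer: -515840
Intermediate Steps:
M(m, p) = -3*m - 3*p (M(m, p) = -3*(p + m) = -3*(m + p) = -3*m - 3*p)
d = -4160 (d = -104/(-45*(-1/72) + 9*(-1/15)) = -104/(5/8 - 3/5) = -104/1/40 = -104*40 = -4160)
V(Q) = 2*Q*(-3 + Q) (V(Q) = 2*(Q*(Q + (-3*0 - 3*1))) = 2*(Q*(Q + (0 - 3))) = 2*(Q*(Q - 3)) = 2*(Q*(-3 + Q)) = 2*Q*(-3 + Q))
d*(16 + V(9)) = -4160*(16 + 2*9*(-3 + 9)) = -4160*(16 + 2*9*6) = -4160*(16 + 108) = -4160*124 = -515840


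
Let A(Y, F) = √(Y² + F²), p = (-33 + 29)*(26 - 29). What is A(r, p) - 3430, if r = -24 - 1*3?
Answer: -3430 + 3*√97 ≈ -3400.5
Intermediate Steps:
p = 12 (p = -4*(-3) = 12)
r = -27 (r = -24 - 3 = -27)
A(Y, F) = √(F² + Y²)
A(r, p) - 3430 = √(12² + (-27)²) - 3430 = √(144 + 729) - 3430 = √873 - 3430 = 3*√97 - 3430 = -3430 + 3*√97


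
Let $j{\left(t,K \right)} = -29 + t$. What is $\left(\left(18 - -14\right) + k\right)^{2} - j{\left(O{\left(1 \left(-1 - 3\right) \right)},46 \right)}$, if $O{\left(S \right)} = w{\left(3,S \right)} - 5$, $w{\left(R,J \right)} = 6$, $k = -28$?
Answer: $44$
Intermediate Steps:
$O{\left(S \right)} = 1$ ($O{\left(S \right)} = 6 - 5 = 1$)
$\left(\left(18 - -14\right) + k\right)^{2} - j{\left(O{\left(1 \left(-1 - 3\right) \right)},46 \right)} = \left(\left(18 - -14\right) - 28\right)^{2} - \left(-29 + 1\right) = \left(\left(18 + 14\right) - 28\right)^{2} - -28 = \left(32 - 28\right)^{2} + 28 = 4^{2} + 28 = 16 + 28 = 44$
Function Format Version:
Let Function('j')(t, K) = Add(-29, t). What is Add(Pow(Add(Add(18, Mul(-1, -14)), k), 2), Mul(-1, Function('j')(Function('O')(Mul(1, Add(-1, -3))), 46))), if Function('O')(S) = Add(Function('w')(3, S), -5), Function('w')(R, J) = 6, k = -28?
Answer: 44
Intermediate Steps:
Function('O')(S) = 1 (Function('O')(S) = Add(6, -5) = 1)
Add(Pow(Add(Add(18, Mul(-1, -14)), k), 2), Mul(-1, Function('j')(Function('O')(Mul(1, Add(-1, -3))), 46))) = Add(Pow(Add(Add(18, Mul(-1, -14)), -28), 2), Mul(-1, Add(-29, 1))) = Add(Pow(Add(Add(18, 14), -28), 2), Mul(-1, -28)) = Add(Pow(Add(32, -28), 2), 28) = Add(Pow(4, 2), 28) = Add(16, 28) = 44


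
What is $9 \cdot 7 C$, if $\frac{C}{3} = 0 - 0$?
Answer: $0$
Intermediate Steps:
$C = 0$ ($C = 3 \left(0 - 0\right) = 3 \left(0 + 0\right) = 3 \cdot 0 = 0$)
$9 \cdot 7 C = 9 \cdot 7 \cdot 0 = 63 \cdot 0 = 0$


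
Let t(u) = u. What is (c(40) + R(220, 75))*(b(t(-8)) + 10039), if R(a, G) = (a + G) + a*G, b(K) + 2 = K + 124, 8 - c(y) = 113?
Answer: 169453570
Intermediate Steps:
c(y) = -105 (c(y) = 8 - 1*113 = 8 - 113 = -105)
b(K) = 122 + K (b(K) = -2 + (K + 124) = -2 + (124 + K) = 122 + K)
R(a, G) = G + a + G*a (R(a, G) = (G + a) + G*a = G + a + G*a)
(c(40) + R(220, 75))*(b(t(-8)) + 10039) = (-105 + (75 + 220 + 75*220))*((122 - 8) + 10039) = (-105 + (75 + 220 + 16500))*(114 + 10039) = (-105 + 16795)*10153 = 16690*10153 = 169453570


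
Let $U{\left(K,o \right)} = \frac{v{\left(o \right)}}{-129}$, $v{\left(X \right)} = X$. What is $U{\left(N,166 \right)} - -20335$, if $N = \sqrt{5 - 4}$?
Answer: $\frac{2623049}{129} \approx 20334.0$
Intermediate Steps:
$N = 1$ ($N = \sqrt{1} = 1$)
$U{\left(K,o \right)} = - \frac{o}{129}$ ($U{\left(K,o \right)} = \frac{o}{-129} = o \left(- \frac{1}{129}\right) = - \frac{o}{129}$)
$U{\left(N,166 \right)} - -20335 = \left(- \frac{1}{129}\right) 166 - -20335 = - \frac{166}{129} + 20335 = \frac{2623049}{129}$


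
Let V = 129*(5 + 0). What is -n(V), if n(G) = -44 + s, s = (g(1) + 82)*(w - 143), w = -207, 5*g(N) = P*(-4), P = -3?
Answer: 29584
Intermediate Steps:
g(N) = 12/5 (g(N) = (-3*(-4))/5 = (⅕)*12 = 12/5)
V = 645 (V = 129*5 = 645)
s = -29540 (s = (12/5 + 82)*(-207 - 143) = (422/5)*(-350) = -29540)
n(G) = -29584 (n(G) = -44 - 29540 = -29584)
-n(V) = -1*(-29584) = 29584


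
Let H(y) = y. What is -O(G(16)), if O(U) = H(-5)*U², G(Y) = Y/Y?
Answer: 5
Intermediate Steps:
G(Y) = 1
O(U) = -5*U²
-O(G(16)) = -(-5)*1² = -(-5) = -1*(-5) = 5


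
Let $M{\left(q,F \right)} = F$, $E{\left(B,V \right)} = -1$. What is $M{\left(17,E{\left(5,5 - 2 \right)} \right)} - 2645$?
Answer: $-2646$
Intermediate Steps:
$M{\left(17,E{\left(5,5 - 2 \right)} \right)} - 2645 = -1 - 2645 = -2646$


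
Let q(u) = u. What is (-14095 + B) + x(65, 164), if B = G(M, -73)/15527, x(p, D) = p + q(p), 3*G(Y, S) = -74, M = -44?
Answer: -650503739/46581 ≈ -13965.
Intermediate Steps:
G(Y, S) = -74/3 (G(Y, S) = (⅓)*(-74) = -74/3)
x(p, D) = 2*p (x(p, D) = p + p = 2*p)
B = -74/46581 (B = -74/3/15527 = -74/3*1/15527 = -74/46581 ≈ -0.0015886)
(-14095 + B) + x(65, 164) = (-14095 - 74/46581) + 2*65 = -656559269/46581 + 130 = -650503739/46581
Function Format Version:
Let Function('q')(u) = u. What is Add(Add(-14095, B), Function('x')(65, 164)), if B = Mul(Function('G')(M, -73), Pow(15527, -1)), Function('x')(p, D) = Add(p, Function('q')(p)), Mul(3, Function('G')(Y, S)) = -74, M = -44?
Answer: Rational(-650503739, 46581) ≈ -13965.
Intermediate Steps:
Function('G')(Y, S) = Rational(-74, 3) (Function('G')(Y, S) = Mul(Rational(1, 3), -74) = Rational(-74, 3))
Function('x')(p, D) = Mul(2, p) (Function('x')(p, D) = Add(p, p) = Mul(2, p))
B = Rational(-74, 46581) (B = Mul(Rational(-74, 3), Pow(15527, -1)) = Mul(Rational(-74, 3), Rational(1, 15527)) = Rational(-74, 46581) ≈ -0.0015886)
Add(Add(-14095, B), Function('x')(65, 164)) = Add(Add(-14095, Rational(-74, 46581)), Mul(2, 65)) = Add(Rational(-656559269, 46581), 130) = Rational(-650503739, 46581)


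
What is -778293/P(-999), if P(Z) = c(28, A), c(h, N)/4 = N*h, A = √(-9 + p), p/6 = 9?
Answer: -259431*√5/560 ≈ -1035.9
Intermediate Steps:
p = 54 (p = 6*9 = 54)
A = 3*√5 (A = √(-9 + 54) = √45 = 3*√5 ≈ 6.7082)
c(h, N) = 4*N*h (c(h, N) = 4*(N*h) = 4*N*h)
P(Z) = 336*√5 (P(Z) = 4*(3*√5)*28 = 336*√5)
-778293/P(-999) = -778293*√5/1680 = -259431*√5/560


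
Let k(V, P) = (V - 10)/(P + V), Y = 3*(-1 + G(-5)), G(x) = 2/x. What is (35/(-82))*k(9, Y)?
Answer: 175/1968 ≈ 0.088923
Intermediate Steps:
Y = -21/5 (Y = 3*(-1 + 2/(-5)) = 3*(-1 + 2*(-⅕)) = 3*(-1 - ⅖) = 3*(-7/5) = -21/5 ≈ -4.2000)
k(V, P) = (-10 + V)/(P + V)
(35/(-82))*k(9, Y) = (35/(-82))*((-10 + 9)/(-21/5 + 9)) = (35*(-1/82))*(-1/(24/5)) = -175*(-1)/1968 = -35/82*(-5/24) = 175/1968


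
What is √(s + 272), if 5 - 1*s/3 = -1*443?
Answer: 4*√101 ≈ 40.200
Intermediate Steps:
s = 1344 (s = 15 - (-3)*443 = 15 - 3*(-443) = 15 + 1329 = 1344)
√(s + 272) = √(1344 + 272) = √1616 = 4*√101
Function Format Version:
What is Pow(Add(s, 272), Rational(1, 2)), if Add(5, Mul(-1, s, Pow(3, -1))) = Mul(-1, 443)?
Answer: Mul(4, Pow(101, Rational(1, 2))) ≈ 40.200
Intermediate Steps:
s = 1344 (s = Add(15, Mul(-3, Mul(-1, 443))) = Add(15, Mul(-3, -443)) = Add(15, 1329) = 1344)
Pow(Add(s, 272), Rational(1, 2)) = Pow(Add(1344, 272), Rational(1, 2)) = Pow(1616, Rational(1, 2)) = Mul(4, Pow(101, Rational(1, 2)))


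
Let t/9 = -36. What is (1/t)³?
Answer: -1/34012224 ≈ -2.9401e-8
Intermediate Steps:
t = -324 (t = 9*(-36) = -324)
(1/t)³ = (1/(-324))³ = (-1/324)³ = -1/34012224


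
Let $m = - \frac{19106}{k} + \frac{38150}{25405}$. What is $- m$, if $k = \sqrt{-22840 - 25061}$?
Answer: $- \frac{7630}{5081} - \frac{19106 i \sqrt{47901}}{47901} \approx -1.5017 - 87.297 i$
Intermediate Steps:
$k = i \sqrt{47901}$ ($k = \sqrt{-47901} = i \sqrt{47901} \approx 218.86 i$)
$m = \frac{7630}{5081} + \frac{19106 i \sqrt{47901}}{47901}$ ($m = - \frac{19106}{i \sqrt{47901}} + \frac{38150}{25405} = - 19106 \left(- \frac{i \sqrt{47901}}{47901}\right) + 38150 \cdot \frac{1}{25405} = \frac{19106 i \sqrt{47901}}{47901} + \frac{7630}{5081} = \frac{7630}{5081} + \frac{19106 i \sqrt{47901}}{47901} \approx 1.5017 + 87.297 i$)
$- m = - (\frac{7630}{5081} + \frac{19106 i \sqrt{47901}}{47901}) = - \frac{7630}{5081} - \frac{19106 i \sqrt{47901}}{47901}$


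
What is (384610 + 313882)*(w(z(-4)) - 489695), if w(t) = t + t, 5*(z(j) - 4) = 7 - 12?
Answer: -342043848988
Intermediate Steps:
z(j) = 3 (z(j) = 4 + (7 - 12)/5 = 4 + (1/5)*(-5) = 4 - 1 = 3)
w(t) = 2*t
(384610 + 313882)*(w(z(-4)) - 489695) = (384610 + 313882)*(2*3 - 489695) = 698492*(6 - 489695) = 698492*(-489689) = -342043848988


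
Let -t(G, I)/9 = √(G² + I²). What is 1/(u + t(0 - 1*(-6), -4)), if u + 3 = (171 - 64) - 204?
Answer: -25/1447 + 9*√13/2894 ≈ -0.0060643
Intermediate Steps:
t(G, I) = -9*√(G² + I²)
u = -100 (u = -3 + ((171 - 64) - 204) = -3 + (107 - 204) = -3 - 97 = -100)
1/(u + t(0 - 1*(-6), -4)) = 1/(-100 - 9*√((0 - 1*(-6))² + (-4)²)) = 1/(-100 - 9*√((0 + 6)² + 16)) = 1/(-100 - 9*√(6² + 16)) = 1/(-100 - 9*√(36 + 16)) = 1/(-100 - 18*√13)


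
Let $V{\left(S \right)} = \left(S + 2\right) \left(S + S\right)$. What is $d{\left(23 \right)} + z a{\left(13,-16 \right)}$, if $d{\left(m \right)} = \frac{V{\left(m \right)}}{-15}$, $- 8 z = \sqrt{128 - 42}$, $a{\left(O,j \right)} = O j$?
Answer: $- \frac{230}{3} + 26 \sqrt{86} \approx 164.45$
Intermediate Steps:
$V{\left(S \right)} = 2 S \left(2 + S\right)$ ($V{\left(S \right)} = \left(2 + S\right) 2 S = 2 S \left(2 + S\right)$)
$z = - \frac{\sqrt{86}}{8}$ ($z = - \frac{\sqrt{128 - 42}}{8} = - \frac{\sqrt{86}}{8} \approx -1.1592$)
$d{\left(m \right)} = - \frac{2 m \left(2 + m\right)}{15}$ ($d{\left(m \right)} = \frac{2 m \left(2 + m\right)}{-15} = 2 m \left(2 + m\right) \left(- \frac{1}{15}\right) = - \frac{2 m \left(2 + m\right)}{15}$)
$d{\left(23 \right)} + z a{\left(13,-16 \right)} = \left(- \frac{2}{15}\right) 23 \left(2 + 23\right) + - \frac{\sqrt{86}}{8} \cdot 13 \left(-16\right) = \left(- \frac{2}{15}\right) 23 \cdot 25 + - \frac{\sqrt{86}}{8} \left(-208\right) = - \frac{230}{3} + 26 \sqrt{86}$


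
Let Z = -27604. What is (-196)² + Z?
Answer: 10812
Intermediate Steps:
(-196)² + Z = (-196)² - 27604 = 38416 - 27604 = 10812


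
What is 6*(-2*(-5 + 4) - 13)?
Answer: -66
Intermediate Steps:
6*(-2*(-5 + 4) - 13) = 6*(-2*(-1) - 13) = 6*(2 - 13) = 6*(-11) = -66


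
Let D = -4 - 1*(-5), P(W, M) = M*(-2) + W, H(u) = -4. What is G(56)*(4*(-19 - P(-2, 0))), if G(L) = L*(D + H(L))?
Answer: 11424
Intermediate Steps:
P(W, M) = W - 2*M (P(W, M) = -2*M + W = W - 2*M)
D = 1 (D = -4 + 5 = 1)
G(L) = -3*L (G(L) = L*(1 - 4) = L*(-3) = -3*L)
G(56)*(4*(-19 - P(-2, 0))) = (-3*56)*(4*(-19 - (-2 - 2*0))) = -672*(-19 - (-2 + 0)) = -672*(-19 - 1*(-2)) = -672*(-19 + 2) = -672*(-17) = -168*(-68) = 11424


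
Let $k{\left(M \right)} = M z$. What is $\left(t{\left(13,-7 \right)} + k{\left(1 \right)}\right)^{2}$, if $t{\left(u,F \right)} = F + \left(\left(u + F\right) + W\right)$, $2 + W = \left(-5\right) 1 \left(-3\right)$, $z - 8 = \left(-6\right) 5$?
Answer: $100$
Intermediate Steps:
$z = -22$ ($z = 8 - 30 = -22$)
$k{\left(M \right)} = - 22 M$ ($k{\left(M \right)} = M \left(-22\right) = - 22 M$)
$W = 13$ ($W = -2 + \left(-5\right) 1 \left(-3\right) = -2 - -15 = -2 + 15 = 13$)
$t{\left(u,F \right)} = 13 + u + 2 F$ ($t{\left(u,F \right)} = F + \left(\left(u + F\right) + 13\right) = F + \left(\left(F + u\right) + 13\right) = F + \left(13 + F + u\right) = 13 + u + 2 F$)
$\left(t{\left(13,-7 \right)} + k{\left(1 \right)}\right)^{2} = \left(\left(13 + 13 + 2 \left(-7\right)\right) - 22\right)^{2} = \left(\left(13 + 13 - 14\right) - 22\right)^{2} = \left(12 - 22\right)^{2} = \left(-10\right)^{2} = 100$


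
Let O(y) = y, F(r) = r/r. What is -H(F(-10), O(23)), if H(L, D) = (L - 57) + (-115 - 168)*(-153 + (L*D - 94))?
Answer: -63336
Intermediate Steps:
F(r) = 1
H(L, D) = 69844 + L - 283*D*L (H(L, D) = (-57 + L) - 283*(-153 + (D*L - 94)) = (-57 + L) - 283*(-153 + (-94 + D*L)) = (-57 + L) - 283*(-247 + D*L) = (-57 + L) + (69901 - 283*D*L) = 69844 + L - 283*D*L)
-H(F(-10), O(23)) = -(69844 + 1 - 283*23*1) = -(69844 + 1 - 6509) = -1*63336 = -63336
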